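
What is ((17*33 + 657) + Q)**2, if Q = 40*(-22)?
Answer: 114244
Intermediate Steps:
Q = -880
((17*33 + 657) + Q)**2 = ((17*33 + 657) - 880)**2 = ((561 + 657) - 880)**2 = (1218 - 880)**2 = 338**2 = 114244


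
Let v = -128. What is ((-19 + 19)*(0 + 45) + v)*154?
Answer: -19712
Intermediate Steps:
((-19 + 19)*(0 + 45) + v)*154 = ((-19 + 19)*(0 + 45) - 128)*154 = (0*45 - 128)*154 = (0 - 128)*154 = -128*154 = -19712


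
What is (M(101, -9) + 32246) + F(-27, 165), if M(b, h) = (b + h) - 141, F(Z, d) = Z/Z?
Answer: 32198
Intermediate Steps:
F(Z, d) = 1
M(b, h) = -141 + b + h
(M(101, -9) + 32246) + F(-27, 165) = ((-141 + 101 - 9) + 32246) + 1 = (-49 + 32246) + 1 = 32197 + 1 = 32198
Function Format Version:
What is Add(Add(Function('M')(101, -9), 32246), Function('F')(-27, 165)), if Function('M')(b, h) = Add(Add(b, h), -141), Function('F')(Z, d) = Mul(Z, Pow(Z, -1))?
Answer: 32198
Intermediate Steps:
Function('F')(Z, d) = 1
Function('M')(b, h) = Add(-141, b, h)
Add(Add(Function('M')(101, -9), 32246), Function('F')(-27, 165)) = Add(Add(Add(-141, 101, -9), 32246), 1) = Add(Add(-49, 32246), 1) = Add(32197, 1) = 32198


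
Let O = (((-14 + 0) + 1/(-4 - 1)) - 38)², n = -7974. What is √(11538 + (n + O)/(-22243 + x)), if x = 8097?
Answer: 3*√6413709840626/70730 ≈ 107.42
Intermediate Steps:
O = 68121/25 (O = ((-14 + 1/(-5)) - 38)² = ((-14 - ⅕) - 38)² = (-71/5 - 38)² = (-261/5)² = 68121/25 ≈ 2724.8)
√(11538 + (n + O)/(-22243 + x)) = √(11538 + (-7974 + 68121/25)/(-22243 + 8097)) = √(11538 - 131229/25/(-14146)) = √(11538 - 131229/25*(-1/14146)) = √(11538 + 131229/353650) = √(4080544929/353650) = 3*√6413709840626/70730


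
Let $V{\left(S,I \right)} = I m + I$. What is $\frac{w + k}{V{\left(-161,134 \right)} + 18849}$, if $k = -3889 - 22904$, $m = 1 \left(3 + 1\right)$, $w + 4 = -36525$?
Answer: $- \frac{63322}{19519} \approx -3.2441$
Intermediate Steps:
$w = -36529$ ($w = -4 - 36525 = -36529$)
$m = 4$ ($m = 1 \cdot 4 = 4$)
$k = -26793$ ($k = -3889 - 22904 = -26793$)
$V{\left(S,I \right)} = 5 I$ ($V{\left(S,I \right)} = I 4 + I = 4 I + I = 5 I$)
$\frac{w + k}{V{\left(-161,134 \right)} + 18849} = \frac{-36529 - 26793}{5 \cdot 134 + 18849} = - \frac{63322}{670 + 18849} = - \frac{63322}{19519}$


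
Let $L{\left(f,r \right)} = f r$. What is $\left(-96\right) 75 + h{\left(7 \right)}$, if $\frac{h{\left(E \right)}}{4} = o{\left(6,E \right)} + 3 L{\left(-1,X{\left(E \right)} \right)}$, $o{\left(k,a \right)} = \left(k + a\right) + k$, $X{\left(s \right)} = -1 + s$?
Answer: $-7196$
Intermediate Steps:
$o{\left(k,a \right)} = a + 2 k$ ($o{\left(k,a \right)} = \left(a + k\right) + k = a + 2 k$)
$h{\left(E \right)} = 60 - 8 E$ ($h{\left(E \right)} = 4 \left(\left(E + 2 \cdot 6\right) + 3 \left(- (-1 + E)\right)\right) = 4 \left(\left(E + 12\right) + 3 \left(1 - E\right)\right) = 4 \left(\left(12 + E\right) - \left(-3 + 3 E\right)\right) = 4 \left(15 - 2 E\right) = 60 - 8 E$)
$\left(-96\right) 75 + h{\left(7 \right)} = \left(-96\right) 75 + \left(60 - 56\right) = -7200 + \left(60 - 56\right) = -7200 + 4 = -7196$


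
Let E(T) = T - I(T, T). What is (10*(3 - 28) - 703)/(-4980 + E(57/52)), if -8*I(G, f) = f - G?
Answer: 49556/258903 ≈ 0.19141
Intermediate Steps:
I(G, f) = -f/8 + G/8 (I(G, f) = -(f - G)/8 = -f/8 + G/8)
E(T) = T (E(T) = T - (-T/8 + T/8) = T - 1*0 = T + 0 = T)
(10*(3 - 28) - 703)/(-4980 + E(57/52)) = (10*(3 - 28) - 703)/(-4980 + 57/52) = (10*(-25) - 703)/(-4980 + 57*(1/52)) = (-250 - 703)/(-4980 + 57/52) = -953/(-258903/52) = -953*(-52/258903) = 49556/258903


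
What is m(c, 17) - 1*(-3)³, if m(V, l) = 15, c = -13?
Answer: 42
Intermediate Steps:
m(c, 17) - 1*(-3)³ = 15 - 1*(-3)³ = 15 - 1*(-27) = 15 + 27 = 42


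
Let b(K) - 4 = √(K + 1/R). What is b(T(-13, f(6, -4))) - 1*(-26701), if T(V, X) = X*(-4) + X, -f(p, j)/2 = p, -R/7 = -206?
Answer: 26705 + √74858546/1442 ≈ 26711.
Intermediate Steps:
R = 1442 (R = -7*(-206) = 1442)
f(p, j) = -2*p
T(V, X) = -3*X (T(V, X) = -4*X + X = -3*X)
b(K) = 4 + √(1/1442 + K) (b(K) = 4 + √(K + 1/1442) = 4 + √(1/1442 + K))
b(T(-13, f(6, -4))) - 1*(-26701) = (4 + √(1442 + 2079364*(-(-6)*6))/1442) - 1*(-26701) = (4 + √(1442 + 2079364*(-3*(-12)))/1442) + 26701 = (4 + √(1442 + 2079364*36)/1442) + 26701 = (4 + √(1442 + 74857104)/1442) + 26701 = (4 + √74858546/1442) + 26701 = 26705 + √74858546/1442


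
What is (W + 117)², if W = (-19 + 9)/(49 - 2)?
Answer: 30129121/2209 ≈ 13639.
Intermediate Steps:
W = -10/47 ≈ -0.21277
(W + 117)² = (-10/47 + 117)² = (5489/47)² = 30129121/2209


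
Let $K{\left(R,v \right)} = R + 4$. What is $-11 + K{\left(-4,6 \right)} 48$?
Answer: $-11$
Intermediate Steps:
$K{\left(R,v \right)} = 4 + R$
$-11 + K{\left(-4,6 \right)} 48 = -11 + \left(4 - 4\right) 48 = -11 + 0 \cdot 48 = -11 + 0 = -11$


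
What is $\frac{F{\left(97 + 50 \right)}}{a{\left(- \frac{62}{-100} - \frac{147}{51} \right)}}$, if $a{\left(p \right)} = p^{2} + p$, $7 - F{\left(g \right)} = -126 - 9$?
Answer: $\frac{102595000}{2063379} \approx 49.722$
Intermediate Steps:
$F{\left(g \right)} = 142$ ($F{\left(g \right)} = 7 - \left(-126 - 9\right) = 7 - -135 = 7 + 135 = 142$)
$a{\left(p \right)} = p + p^{2}$
$\frac{F{\left(97 + 50 \right)}}{a{\left(- \frac{62}{-100} - \frac{147}{51} \right)}} = \frac{142}{\left(- \frac{62}{-100} - \frac{147}{51}\right) \left(1 - \left(- \frac{31}{50} + \frac{49}{17}\right)\right)} = \frac{142}{\left(\left(-62\right) \left(- \frac{1}{100}\right) - \frac{49}{17}\right) \left(1 - \frac{1923}{850}\right)} = \frac{142}{\left(\frac{31}{50} - \frac{49}{17}\right) \left(1 + \left(\frac{31}{50} - \frac{49}{17}\right)\right)} = \frac{142}{\left(- \frac{1923}{850}\right) \left(1 - \frac{1923}{850}\right)} = \frac{142}{\left(- \frac{1923}{850}\right) \left(- \frac{1073}{850}\right)} = \frac{142}{\frac{2063379}{722500}} = 142 \cdot \frac{722500}{2063379} = \frac{102595000}{2063379}$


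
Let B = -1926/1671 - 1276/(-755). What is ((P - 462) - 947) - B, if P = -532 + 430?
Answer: -635654407/420535 ≈ -1511.5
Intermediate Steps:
P = -102
B = 226022/420535 (B = -1926*1/1671 - 1276*(-1/755) = -642/557 + 1276/755 = 226022/420535 ≈ 0.53746)
((P - 462) - 947) - B = ((-102 - 462) - 947) - 1*226022/420535 = (-564 - 947) - 226022/420535 = -1511 - 226022/420535 = -635654407/420535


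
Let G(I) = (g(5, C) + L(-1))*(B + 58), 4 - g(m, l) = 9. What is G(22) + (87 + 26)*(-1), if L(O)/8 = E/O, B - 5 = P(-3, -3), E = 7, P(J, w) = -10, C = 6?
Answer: -3346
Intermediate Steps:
g(m, l) = -5 (g(m, l) = 4 - 1*9 = 4 - 9 = -5)
B = -5 (B = 5 - 10 = -5)
L(O) = 56/O (L(O) = 8*(7/O) = 56/O)
G(I) = -3233 (G(I) = (-5 + 56/(-1))*(-5 + 58) = (-5 + 56*(-1))*53 = (-5 - 56)*53 = -61*53 = -3233)
G(22) + (87 + 26)*(-1) = -3233 + (87 + 26)*(-1) = -3233 + 113*(-1) = -3233 - 113 = -3346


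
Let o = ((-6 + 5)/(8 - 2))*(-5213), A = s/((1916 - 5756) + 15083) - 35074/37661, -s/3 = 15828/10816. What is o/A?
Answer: -229559421904696/246169447629 ≈ -932.53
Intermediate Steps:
s = -11871/2704 (s = -47484/10816 = -3*3957/2704 = -11871/2704 ≈ -4.3902)
A = -82056482543/88071905584 (A = -11871/(2704*((1916 - 5756) + 15083)) - 35074/37661 = -11871/(2704*(-3840 + 15083)) - 35074*1/37661 = -11871/2704/11243 - 2698/2897 = -11871/2704*1/11243 - 2698/2897 = -11871/30401072 - 2698/2897 = -82056482543/88071905584 ≈ -0.93170)
o = 5213/6 (o = -1/6*(-5213) = -1*⅙*(-5213) = -⅙*(-5213) = 5213/6 ≈ 868.83)
o/A = 5213/(6*(-82056482543/88071905584)) = (5213/6)*(-88071905584/82056482543) = -229559421904696/246169447629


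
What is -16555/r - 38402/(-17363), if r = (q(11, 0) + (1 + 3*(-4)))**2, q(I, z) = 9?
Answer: -287290857/69452 ≈ -4136.5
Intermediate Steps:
r = 4 (r = (9 + (1 + 3*(-4)))**2 = (9 + (1 - 12))**2 = (9 - 11)**2 = (-2)**2 = 4)
-16555/r - 38402/(-17363) = -16555/4 - 38402/(-17363) = -16555*1/4 - 38402*(-1/17363) = -16555/4 + 38402/17363 = -287290857/69452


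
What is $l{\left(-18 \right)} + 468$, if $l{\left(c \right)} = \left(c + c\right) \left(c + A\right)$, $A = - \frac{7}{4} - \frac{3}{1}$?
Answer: $1287$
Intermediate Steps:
$A = - \frac{19}{4}$ ($A = \left(-7\right) \frac{1}{4} - 3 = - \frac{7}{4} - 3 = - \frac{19}{4} \approx -4.75$)
$l{\left(c \right)} = 2 c \left(- \frac{19}{4} + c\right)$ ($l{\left(c \right)} = \left(c + c\right) \left(c - \frac{19}{4}\right) = 2 c \left(- \frac{19}{4} + c\right)$)
$l{\left(-18 \right)} + 468 = \frac{1}{2} \left(-18\right) \left(-19 + 4 \left(-18\right)\right) + 468 = \frac{1}{2} \left(-18\right) \left(-19 - 72\right) + 468 = \frac{1}{2} \left(-18\right) \left(-91\right) + 468 = 819 + 468 = 1287$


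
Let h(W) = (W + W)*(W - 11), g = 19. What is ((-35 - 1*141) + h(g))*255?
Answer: 32640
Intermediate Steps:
h(W) = 2*W*(-11 + W) (h(W) = (2*W)*(-11 + W) = 2*W*(-11 + W))
((-35 - 1*141) + h(g))*255 = ((-35 - 1*141) + 2*19*(-11 + 19))*255 = ((-35 - 141) + 2*19*8)*255 = (-176 + 304)*255 = 128*255 = 32640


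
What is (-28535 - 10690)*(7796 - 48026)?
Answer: 1578021750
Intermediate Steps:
(-28535 - 10690)*(7796 - 48026) = -39225*(-40230) = 1578021750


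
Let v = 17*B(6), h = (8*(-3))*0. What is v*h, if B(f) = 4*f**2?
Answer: 0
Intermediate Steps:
h = 0 (h = -24*0 = 0)
v = 2448 (v = 17*(4*6**2) = 17*(4*36) = 17*144 = 2448)
v*h = 2448*0 = 0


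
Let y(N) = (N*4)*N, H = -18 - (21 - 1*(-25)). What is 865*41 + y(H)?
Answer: 51849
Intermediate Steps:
H = -64 (H = -18 - (21 + 25) = -18 - 1*46 = -18 - 46 = -64)
y(N) = 4*N**2 (y(N) = (4*N)*N = 4*N**2)
865*41 + y(H) = 865*41 + 4*(-64)**2 = 35465 + 4*4096 = 35465 + 16384 = 51849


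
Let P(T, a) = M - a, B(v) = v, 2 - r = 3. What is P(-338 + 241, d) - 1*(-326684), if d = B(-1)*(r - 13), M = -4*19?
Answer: 326594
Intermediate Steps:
r = -1 (r = 2 - 1*3 = 2 - 3 = -1)
M = -76
d = 14 (d = -(-1 - 13) = -1*(-14) = 14)
P(T, a) = -76 - a
P(-338 + 241, d) - 1*(-326684) = (-76 - 1*14) - 1*(-326684) = (-76 - 14) + 326684 = -90 + 326684 = 326594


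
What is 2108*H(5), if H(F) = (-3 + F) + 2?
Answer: 8432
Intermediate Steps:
H(F) = -1 + F
2108*H(5) = 2108*(-1 + 5) = 2108*4 = 8432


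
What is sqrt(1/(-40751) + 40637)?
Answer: sqrt(67483590227886)/40751 ≈ 201.59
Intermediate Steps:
sqrt(1/(-40751) + 40637) = sqrt(-1/40751 + 40637) = sqrt(1655998386/40751) = sqrt(67483590227886)/40751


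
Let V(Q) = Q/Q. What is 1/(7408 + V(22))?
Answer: 1/7409 ≈ 0.00013497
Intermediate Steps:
V(Q) = 1
1/(7408 + V(22)) = 1/(7408 + 1) = 1/7409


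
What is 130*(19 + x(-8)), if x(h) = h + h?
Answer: 390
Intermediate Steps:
x(h) = 2*h
130*(19 + x(-8)) = 130*(19 + 2*(-8)) = 130*(19 - 16) = 130*3 = 390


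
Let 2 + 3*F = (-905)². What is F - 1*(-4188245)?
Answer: 13383758/3 ≈ 4.4613e+6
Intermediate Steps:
F = 819023/3 (F = -⅔ + (⅓)*(-905)² = -⅔ + (⅓)*819025 = -⅔ + 819025/3 = 819023/3 ≈ 2.7301e+5)
F - 1*(-4188245) = 819023/3 - 1*(-4188245) = 819023/3 + 4188245 = 13383758/3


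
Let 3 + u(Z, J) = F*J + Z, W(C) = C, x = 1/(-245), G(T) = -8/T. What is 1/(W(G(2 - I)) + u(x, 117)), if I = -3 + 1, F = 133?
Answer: 245/3811219 ≈ 6.4284e-5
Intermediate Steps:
I = -2
x = -1/245 ≈ -0.0040816
u(Z, J) = -3 + Z + 133*J (u(Z, J) = -3 + (133*J + Z) = -3 + (Z + 133*J) = -3 + Z + 133*J)
1/(W(G(2 - I)) + u(x, 117)) = 1/(-8/(2 - 1*(-2)) + (-3 - 1/245 + 133*117)) = 1/(-8/(2 + 2) + (-3 - 1/245 + 15561)) = 1/(-8/4 + 3811709/245) = 1/(-8*1/4 + 3811709/245) = 1/(-2 + 3811709/245) = 1/(3811219/245) = 245/3811219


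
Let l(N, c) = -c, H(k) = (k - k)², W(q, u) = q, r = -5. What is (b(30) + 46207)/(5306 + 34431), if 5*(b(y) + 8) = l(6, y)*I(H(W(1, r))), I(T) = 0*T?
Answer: 46199/39737 ≈ 1.1626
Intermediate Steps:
H(k) = 0 (H(k) = 0² = 0)
I(T) = 0
b(y) = -8 (b(y) = -8 + (-y*0)/5 = -8 + (⅕)*0 = -8 + 0 = -8)
(b(30) + 46207)/(5306 + 34431) = (-8 + 46207)/(5306 + 34431) = 46199/39737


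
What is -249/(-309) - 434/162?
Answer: -15628/8343 ≈ -1.8732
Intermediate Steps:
-249/(-309) - 434/162 = -249*(-1/309) - 434*1/162 = 83/103 - 217/81 = -15628/8343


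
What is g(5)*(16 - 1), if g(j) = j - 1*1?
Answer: 60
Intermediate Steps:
g(j) = -1 + j (g(j) = j - 1 = -1 + j)
g(5)*(16 - 1) = (-1 + 5)*(16 - 1) = 4*15 = 60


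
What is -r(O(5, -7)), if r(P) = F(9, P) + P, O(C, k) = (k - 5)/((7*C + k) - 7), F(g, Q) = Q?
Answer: 8/7 ≈ 1.1429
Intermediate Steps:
O(C, k) = (-5 + k)/(-7 + k + 7*C) (O(C, k) = (-5 + k)/((k + 7*C) - 7) = (-5 + k)/(-7 + k + 7*C))
r(P) = 2*P (r(P) = P + P = 2*P)
-r(O(5, -7)) = -2*(-5 - 7)/(-7 - 7 + 7*5) = -2*-12/(-7 - 7 + 35) = -2*-12/21 = -2*(1/21)*(-12) = -2*(-4)/7 = -1*(-8/7) = 8/7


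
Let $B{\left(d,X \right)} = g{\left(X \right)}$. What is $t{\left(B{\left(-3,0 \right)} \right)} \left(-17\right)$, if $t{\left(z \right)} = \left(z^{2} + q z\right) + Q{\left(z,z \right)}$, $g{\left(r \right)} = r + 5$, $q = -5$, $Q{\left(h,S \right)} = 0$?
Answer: $0$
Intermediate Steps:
$g{\left(r \right)} = 5 + r$
$B{\left(d,X \right)} = 5 + X$
$t{\left(z \right)} = z^{2} - 5 z$ ($t{\left(z \right)} = \left(z^{2} - 5 z\right) + 0 = z^{2} - 5 z$)
$t{\left(B{\left(-3,0 \right)} \right)} \left(-17\right) = \left(5 + 0\right) \left(-5 + \left(5 + 0\right)\right) \left(-17\right) = 5 \left(-5 + 5\right) \left(-17\right) = 5 \cdot 0 \left(-17\right) = 0 \left(-17\right) = 0$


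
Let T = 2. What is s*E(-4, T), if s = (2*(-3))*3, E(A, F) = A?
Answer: 72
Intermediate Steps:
s = -18 (s = -6*3 = -18)
s*E(-4, T) = -18*(-4) = 72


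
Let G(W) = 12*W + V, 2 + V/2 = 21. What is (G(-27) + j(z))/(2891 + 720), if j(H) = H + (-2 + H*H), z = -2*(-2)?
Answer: -268/3611 ≈ -0.074218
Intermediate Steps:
V = 38 (V = -4 + 2*21 = -4 + 42 = 38)
z = 4
G(W) = 38 + 12*W (G(W) = 12*W + 38 = 38 + 12*W)
j(H) = -2 + H + H² (j(H) = H + (-2 + H²) = -2 + H + H²)
(G(-27) + j(z))/(2891 + 720) = ((38 + 12*(-27)) + (-2 + 4 + 4²))/(2891 + 720) = ((38 - 324) + (-2 + 4 + 16))/3611 = (-286 + 18)*(1/3611) = -268*1/3611 = -268/3611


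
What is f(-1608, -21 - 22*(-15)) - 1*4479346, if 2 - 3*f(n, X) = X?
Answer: -13438345/3 ≈ -4.4794e+6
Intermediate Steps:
f(n, X) = 2/3 - X/3
f(-1608, -21 - 22*(-15)) - 1*4479346 = (2/3 - (-21 - 22*(-15))/3) - 1*4479346 = (2/3 - (-21 + 330)/3) - 4479346 = (2/3 - 1/3*309) - 4479346 = (2/3 - 103) - 4479346 = -307/3 - 4479346 = -13438345/3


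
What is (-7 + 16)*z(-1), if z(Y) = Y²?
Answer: 9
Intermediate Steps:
(-7 + 16)*z(-1) = (-7 + 16)*(-1)² = 9*1 = 9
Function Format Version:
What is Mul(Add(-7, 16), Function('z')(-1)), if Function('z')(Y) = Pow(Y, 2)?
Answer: 9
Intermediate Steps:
Mul(Add(-7, 16), Function('z')(-1)) = Mul(Add(-7, 16), Pow(-1, 2)) = Mul(9, 1) = 9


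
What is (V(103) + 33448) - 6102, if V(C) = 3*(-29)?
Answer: 27259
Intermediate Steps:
V(C) = -87
(V(103) + 33448) - 6102 = (-87 + 33448) - 6102 = 33361 - 6102 = 27259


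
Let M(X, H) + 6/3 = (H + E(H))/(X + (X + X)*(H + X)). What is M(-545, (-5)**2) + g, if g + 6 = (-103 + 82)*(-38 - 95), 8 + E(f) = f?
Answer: 1577020217/566255 ≈ 2785.0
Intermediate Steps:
E(f) = -8 + f
M(X, H) = -2 + (-8 + 2*H)/(X + 2*X*(H + X)) (M(X, H) = -2 + (H + (-8 + H))/(X + (X + X)*(H + X)) = -2 + (-8 + 2*H)/(X + (2*X)*(H + X)) = -2 + (-8 + 2*H)/(X + 2*X*(H + X)))
g = 2787 (g = -6 + (-103 + 82)*(-38 - 95) = -6 - 21*(-133) = -6 + 2793 = 2787)
M(-545, (-5)**2) + g = 2*(-4 + (-5)**2 - 1*(-545) - 2*(-545)**2 - 2*(-5)**2*(-545))/(-545*(1 + 2*(-5)**2 + 2*(-545))) + 2787 = 2*(-1/545)*(-4 + 25 + 545 - 2*297025 - 2*25*(-545))/(1 + 2*25 - 1090) + 2787 = 2*(-1/545)*(-4 + 25 + 545 - 594050 + 27250)/(1 + 50 - 1090) + 2787 = 2*(-1/545)*(-566234)/(-1039) + 2787 = 2*(-1/545)*(-1/1039)*(-566234) + 2787 = -1132468/566255 + 2787 = 1577020217/566255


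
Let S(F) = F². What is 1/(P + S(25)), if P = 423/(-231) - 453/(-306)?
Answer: 7854/4905995 ≈ 0.0016009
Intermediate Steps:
P = -2755/7854 (P = 423*(-1/231) - 453*(-1/306) = -141/77 + 151/102 = -2755/7854 ≈ -0.35078)
1/(P + S(25)) = 1/(-2755/7854 + 25²) = 1/(-2755/7854 + 625) = 1/(4905995/7854) = 7854/4905995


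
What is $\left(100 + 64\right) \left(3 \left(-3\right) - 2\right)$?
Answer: $-1804$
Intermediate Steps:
$\left(100 + 64\right) \left(3 \left(-3\right) - 2\right) = 164 \left(-9 - 2\right) = 164 \left(-11\right) = -1804$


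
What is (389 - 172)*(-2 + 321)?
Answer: 69223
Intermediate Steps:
(389 - 172)*(-2 + 321) = 217*319 = 69223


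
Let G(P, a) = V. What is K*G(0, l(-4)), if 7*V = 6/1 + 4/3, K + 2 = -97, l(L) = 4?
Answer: -726/7 ≈ -103.71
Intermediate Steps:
K = -99 (K = -2 - 97 = -99)
V = 22/21 (V = (6/1 + 4/3)/7 = (6*1 + 4*(⅓))/7 = (6 + 4/3)/7 = (⅐)*(22/3) = 22/21 ≈ 1.0476)
G(P, a) = 22/21
K*G(0, l(-4)) = -99*22/21 = -726/7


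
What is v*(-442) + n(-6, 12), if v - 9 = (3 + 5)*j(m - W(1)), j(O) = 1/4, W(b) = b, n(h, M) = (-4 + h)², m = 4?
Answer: -4762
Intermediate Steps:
j(O) = ¼
v = 11 (v = 9 + (3 + 5)*(¼) = 9 + 8*(¼) = 9 + 2 = 11)
v*(-442) + n(-6, 12) = 11*(-442) + (-4 - 6)² = -4862 + (-10)² = -4862 + 100 = -4762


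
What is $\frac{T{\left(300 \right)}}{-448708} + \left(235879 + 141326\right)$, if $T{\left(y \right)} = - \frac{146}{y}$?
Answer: $\frac{25388235171073}{67306200} \approx 3.7721 \cdot 10^{5}$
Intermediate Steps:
$\frac{T{\left(300 \right)}}{-448708} + \left(235879 + 141326\right) = \frac{\left(-146\right) \frac{1}{300}}{-448708} + \left(235879 + 141326\right) = \left(-146\right) \frac{1}{300} \left(- \frac{1}{448708}\right) + 377205 = \left(- \frac{73}{150}\right) \left(- \frac{1}{448708}\right) + 377205 = \frac{73}{67306200} + 377205 = \frac{25388235171073}{67306200}$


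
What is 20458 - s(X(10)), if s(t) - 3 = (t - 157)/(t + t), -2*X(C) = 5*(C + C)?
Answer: 2045293/100 ≈ 20453.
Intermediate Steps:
X(C) = -5*C (X(C) = -5*(C + C)/2 = -5*2*C/2 = -5*C)
s(t) = 3 + (-157 + t)/(2*t) (s(t) = 3 + (t - 157)/(t + t) = 3 + (-157 + t)/((2*t)) = 3 + (-157 + t)*(1/(2*t)) = 3 + (-157 + t)/(2*t))
20458 - s(X(10)) = 20458 - (-157 + 7*(-5*10))/(2*((-5*10))) = 20458 - (-157 + 7*(-50))/(2*(-50)) = 20458 - (-1)*(-157 - 350)/(2*50) = 20458 - (-1)*(-507)/(2*50) = 20458 - 1*507/100 = 20458 - 507/100 = 2045293/100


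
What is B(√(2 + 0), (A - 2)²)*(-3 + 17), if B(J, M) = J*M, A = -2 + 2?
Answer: 56*√2 ≈ 79.196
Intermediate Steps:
A = 0
B(√(2 + 0), (A - 2)²)*(-3 + 17) = (√(2 + 0)*(0 - 2)²)*(-3 + 17) = (√2*(-2)²)*14 = (√2*4)*14 = (4*√2)*14 = 56*√2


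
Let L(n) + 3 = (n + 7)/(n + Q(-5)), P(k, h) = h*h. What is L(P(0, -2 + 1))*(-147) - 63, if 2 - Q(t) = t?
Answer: 231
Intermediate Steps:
Q(t) = 2 - t
P(k, h) = h**2
L(n) = -2 (L(n) = -3 + (n + 7)/(n + (2 - 1*(-5))) = -3 + (7 + n)/(n + (2 + 5)) = -3 + (7 + n)/(n + 7) = -3 + (7 + n)/(7 + n) = -3 + 1 = -2)
L(P(0, -2 + 1))*(-147) - 63 = -2*(-147) - 63 = 294 - 63 = 231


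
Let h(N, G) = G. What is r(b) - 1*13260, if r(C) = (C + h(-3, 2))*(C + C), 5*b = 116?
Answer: -302268/25 ≈ -12091.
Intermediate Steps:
b = 116/5 (b = (1/5)*116 = 116/5 ≈ 23.200)
r(C) = 2*C*(2 + C) (r(C) = (C + 2)*(C + C) = (2 + C)*(2*C) = 2*C*(2 + C))
r(b) - 1*13260 = 2*(116/5)*(2 + 116/5) - 1*13260 = 2*(116/5)*(126/5) - 13260 = 29232/25 - 13260 = -302268/25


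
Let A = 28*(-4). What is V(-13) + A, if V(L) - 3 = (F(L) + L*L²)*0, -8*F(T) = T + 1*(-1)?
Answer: -109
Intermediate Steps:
A = -112
F(T) = ⅛ - T/8 (F(T) = -(T + 1*(-1))/8 = -(T - 1)/8 = -(-1 + T)/8 = ⅛ - T/8)
V(L) = 3 (V(L) = 3 + ((⅛ - L/8) + L*L²)*0 = 3 + ((⅛ - L/8) + L³)*0 = 3 + (⅛ + L³ - L/8)*0 = 3 + 0 = 3)
V(-13) + A = 3 - 112 = -109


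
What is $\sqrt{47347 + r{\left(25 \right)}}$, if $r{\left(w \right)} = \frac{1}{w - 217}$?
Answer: $\frac{\sqrt{27271869}}{24} \approx 217.59$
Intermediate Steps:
$r{\left(w \right)} = \frac{1}{-217 + w}$
$\sqrt{47347 + r{\left(25 \right)}} = \sqrt{47347 + \frac{1}{-217 + 25}} = \sqrt{47347 + \frac{1}{-192}} = \sqrt{47347 - \frac{1}{192}} = \sqrt{\frac{9090623}{192}} = \frac{\sqrt{27271869}}{24}$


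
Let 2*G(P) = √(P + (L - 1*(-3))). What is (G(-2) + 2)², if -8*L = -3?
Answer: (16 + √22)²/64 ≈ 6.6890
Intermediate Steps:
L = 3/8 (L = -⅛*(-3) = 3/8 ≈ 0.37500)
G(P) = √(27/8 + P)/2 (G(P) = √(P + (3/8 - 1*(-3)))/2 = √(P + (3/8 + 3))/2 = √(P + 27/8)/2 = √(27/8 + P)/2)
(G(-2) + 2)² = (√(54 + 16*(-2))/8 + 2)² = (√(54 - 32)/8 + 2)² = (√22/8 + 2)² = (2 + √22/8)²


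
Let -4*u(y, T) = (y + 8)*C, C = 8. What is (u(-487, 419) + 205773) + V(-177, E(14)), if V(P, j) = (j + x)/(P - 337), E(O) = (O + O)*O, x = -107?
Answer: 106259449/514 ≈ 2.0673e+5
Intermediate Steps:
u(y, T) = -16 - 2*y (u(y, T) = -(y + 8)*8/4 = -(8 + y)*8/4 = -(64 + 8*y)/4 = -16 - 2*y)
E(O) = 2*O² (E(O) = (2*O)*O = 2*O²)
V(P, j) = (-107 + j)/(-337 + P) (V(P, j) = (j - 107)/(P - 337) = (-107 + j)/(-337 + P))
(u(-487, 419) + 205773) + V(-177, E(14)) = ((-16 - 2*(-487)) + 205773) + (-107 + 2*14²)/(-337 - 177) = ((-16 + 974) + 205773) + (-107 + 2*196)/(-514) = (958 + 205773) - (-107 + 392)/514 = 206731 - 1/514*285 = 206731 - 285/514 = 106259449/514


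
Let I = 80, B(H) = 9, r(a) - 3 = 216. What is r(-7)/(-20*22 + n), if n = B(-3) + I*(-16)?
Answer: -219/1711 ≈ -0.12800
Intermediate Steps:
r(a) = 219 (r(a) = 3 + 216 = 219)
n = -1271 (n = 9 + 80*(-16) = 9 - 1280 = -1271)
r(-7)/(-20*22 + n) = 219/(-20*22 - 1271) = 219/(-440 - 1271) = 219/(-1711) = 219*(-1/1711) = -219/1711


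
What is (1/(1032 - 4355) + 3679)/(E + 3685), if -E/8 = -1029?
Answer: 12225316/39600191 ≈ 0.30872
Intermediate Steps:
E = 8232 (E = -8*(-1029) = 8232)
(1/(1032 - 4355) + 3679)/(E + 3685) = (1/(1032 - 4355) + 3679)/(8232 + 3685) = (1/(-3323) + 3679)/11917 = (-1/3323 + 3679)*(1/11917) = (12225316/3323)*(1/11917) = 12225316/39600191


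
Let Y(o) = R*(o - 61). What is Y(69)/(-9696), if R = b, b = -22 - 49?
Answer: 71/1212 ≈ 0.058581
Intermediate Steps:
b = -71
R = -71
Y(o) = 4331 - 71*o (Y(o) = -71*(o - 61) = -71*(-61 + o) = 4331 - 71*o)
Y(69)/(-9696) = (4331 - 71*69)/(-9696) = (4331 - 4899)*(-1/9696) = -568*(-1/9696) = 71/1212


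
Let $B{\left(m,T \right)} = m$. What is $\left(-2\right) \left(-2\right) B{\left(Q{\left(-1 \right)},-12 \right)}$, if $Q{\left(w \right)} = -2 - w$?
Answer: $-4$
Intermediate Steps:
$\left(-2\right) \left(-2\right) B{\left(Q{\left(-1 \right)},-12 \right)} = \left(-2\right) \left(-2\right) \left(-2 - -1\right) = 4 \left(-2 + 1\right) = 4 \left(-1\right) = -4$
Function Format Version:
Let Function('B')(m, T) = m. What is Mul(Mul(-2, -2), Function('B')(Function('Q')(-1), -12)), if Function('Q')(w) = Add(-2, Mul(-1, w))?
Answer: -4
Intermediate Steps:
Mul(Mul(-2, -2), Function('B')(Function('Q')(-1), -12)) = Mul(Mul(-2, -2), Add(-2, Mul(-1, -1))) = Mul(4, Add(-2, 1)) = Mul(4, -1) = -4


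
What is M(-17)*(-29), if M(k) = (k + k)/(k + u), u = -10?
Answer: -986/27 ≈ -36.518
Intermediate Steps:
M(k) = 2*k/(-10 + k) (M(k) = (k + k)/(k - 10) = (2*k)/(-10 + k) = 2*k/(-10 + k))
M(-17)*(-29) = (2*(-17)/(-10 - 17))*(-29) = (2*(-17)/(-27))*(-29) = (2*(-17)*(-1/27))*(-29) = (34/27)*(-29) = -986/27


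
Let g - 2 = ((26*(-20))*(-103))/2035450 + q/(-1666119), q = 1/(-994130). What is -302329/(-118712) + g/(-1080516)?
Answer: 688335776319442321402063957/270280974862489246721195130 ≈ 2.5467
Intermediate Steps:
q = -1/994130 ≈ -1.0059e-6
g = 136630069261395833/67427899525762230 (g = 2 + (((26*(-20))*(-103))/2035450 - 1/994130/(-1666119)) = 2 + (-520*(-103)*(1/2035450) - 1/994130*(-1/1666119)) = 2 + (53560*(1/2035450) + 1/1656338881470) = 2 + (5356/203545 + 1/1656338881470) = 2 + 1774270209871373/67427899525762230 = 136630069261395833/67427899525762230 ≈ 2.0263)
-302329/(-118712) + g/(-1080516) = -302329/(-118712) + (136630069261395833/67427899525762230)/(-1080516) = -302329*(-1/118712) + (136630069261395833/67427899525762230)*(-1/1080516) = 302329/118712 - 136630069261395833/72856924283978501710680 = 688335776319442321402063957/270280974862489246721195130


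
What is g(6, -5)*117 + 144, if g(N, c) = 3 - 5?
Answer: -90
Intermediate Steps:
g(N, c) = -2
g(6, -5)*117 + 144 = -2*117 + 144 = -234 + 144 = -90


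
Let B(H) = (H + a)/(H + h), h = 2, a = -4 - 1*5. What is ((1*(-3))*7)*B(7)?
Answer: 14/3 ≈ 4.6667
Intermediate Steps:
a = -9 (a = -4 - 5 = -9)
B(H) = (-9 + H)/(2 + H) (B(H) = (H - 9)/(H + 2) = (-9 + H)/(2 + H))
((1*(-3))*7)*B(7) = ((1*(-3))*7)*((-9 + 7)/(2 + 7)) = (-3*7)*(-2/9) = -7*(-2)/3 = -21*(-2/9) = 14/3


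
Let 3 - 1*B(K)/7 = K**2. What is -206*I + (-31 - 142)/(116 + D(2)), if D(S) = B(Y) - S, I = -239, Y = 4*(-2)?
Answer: 15410415/313 ≈ 49235.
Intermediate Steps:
Y = -8
B(K) = 21 - 7*K**2
D(S) = -427 - S (D(S) = (21 - 7*(-8)**2) - S = (21 - 7*64) - S = (21 - 448) - S = -427 - S)
-206*I + (-31 - 142)/(116 + D(2)) = -206*(-239) + (-31 - 142)/(116 + (-427 - 1*2)) = 49234 - 173/(116 + (-427 - 2)) = 49234 - 173/(116 - 429) = 49234 - 173/(-313) = 49234 - 173*(-1/313) = 49234 + 173/313 = 15410415/313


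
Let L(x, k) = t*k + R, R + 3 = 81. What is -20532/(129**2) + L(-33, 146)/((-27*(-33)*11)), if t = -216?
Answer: -26841730/6040683 ≈ -4.4435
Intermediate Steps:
R = 78 (R = -3 + 81 = 78)
L(x, k) = 78 - 216*k (L(x, k) = -216*k + 78 = 78 - 216*k)
-20532/(129**2) + L(-33, 146)/((-27*(-33)*11)) = -20532/(129**2) + (78 - 216*146)/((-27*(-33)*11)) = -20532/16641 + (78 - 31536)/((891*11)) = -20532*1/16641 - 31458/9801 = -6844/5547 - 31458*1/9801 = -6844/5547 - 10486/3267 = -26841730/6040683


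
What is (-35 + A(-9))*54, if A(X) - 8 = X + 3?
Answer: -1782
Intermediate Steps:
A(X) = 11 + X (A(X) = 8 + (X + 3) = 8 + (3 + X) = 11 + X)
(-35 + A(-9))*54 = (-35 + (11 - 9))*54 = (-35 + 2)*54 = -33*54 = -1782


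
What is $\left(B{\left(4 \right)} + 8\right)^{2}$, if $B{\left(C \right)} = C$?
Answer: $144$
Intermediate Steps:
$\left(B{\left(4 \right)} + 8\right)^{2} = \left(4 + 8\right)^{2} = 12^{2} = 144$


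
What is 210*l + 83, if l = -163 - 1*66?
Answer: -48007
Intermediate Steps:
l = -229 (l = -163 - 66 = -229)
210*l + 83 = 210*(-229) + 83 = -48090 + 83 = -48007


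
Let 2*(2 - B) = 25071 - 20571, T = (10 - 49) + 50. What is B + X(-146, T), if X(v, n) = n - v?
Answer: -2091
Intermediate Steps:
T = 11 (T = -39 + 50 = 11)
B = -2248 (B = 2 - (25071 - 20571)/2 = 2 - ½*4500 = 2 - 2250 = -2248)
B + X(-146, T) = -2248 + (11 - 1*(-146)) = -2248 + (11 + 146) = -2248 + 157 = -2091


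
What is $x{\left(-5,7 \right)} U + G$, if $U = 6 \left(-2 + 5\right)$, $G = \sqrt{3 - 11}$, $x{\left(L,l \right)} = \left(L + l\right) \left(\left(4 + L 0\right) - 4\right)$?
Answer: $2 i \sqrt{2} \approx 2.8284 i$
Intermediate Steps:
$x{\left(L,l \right)} = 0$ ($x{\left(L,l \right)} = \left(L + l\right) \left(\left(4 + 0\right) - 4\right) = \left(L + l\right) \left(4 - 4\right) = \left(L + l\right) 0 = 0$)
$G = 2 i \sqrt{2}$ ($G = \sqrt{-8} = 2 i \sqrt{2} \approx 2.8284 i$)
$U = 18$ ($U = 6 \cdot 3 = 18$)
$x{\left(-5,7 \right)} U + G = 0 \cdot 18 + 2 i \sqrt{2} = 0 + 2 i \sqrt{2} = 2 i \sqrt{2}$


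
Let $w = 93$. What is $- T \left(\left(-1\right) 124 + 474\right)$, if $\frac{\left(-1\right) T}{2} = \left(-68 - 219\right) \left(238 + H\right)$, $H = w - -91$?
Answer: $-84779800$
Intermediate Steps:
$H = 184$ ($H = 93 - -91 = 93 + 91 = 184$)
$T = 242228$ ($T = - 2 \left(-68 - 219\right) \left(238 + 184\right) = - 2 \left(\left(-287\right) 422\right) = \left(-2\right) \left(-121114\right) = 242228$)
$- T \left(\left(-1\right) 124 + 474\right) = - 242228 \left(\left(-1\right) 124 + 474\right) = - 242228 \left(-124 + 474\right) = - 242228 \cdot 350 = \left(-1\right) 84779800 = -84779800$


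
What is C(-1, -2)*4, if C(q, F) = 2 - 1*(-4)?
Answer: 24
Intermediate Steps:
C(q, F) = 6 (C(q, F) = 2 + 4 = 6)
C(-1, -2)*4 = 6*4 = 24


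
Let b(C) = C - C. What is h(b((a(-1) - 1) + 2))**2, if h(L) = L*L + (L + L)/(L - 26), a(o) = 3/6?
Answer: 0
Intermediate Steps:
a(o) = 1/2 (a(o) = 3*(1/6) = 1/2)
b(C) = 0
h(L) = L**2 + 2*L/(-26 + L) (h(L) = L**2 + (2*L)/(-26 + L) = L**2 + 2*L/(-26 + L))
h(b((a(-1) - 1) + 2))**2 = (0*(2 + 0**2 - 26*0)/(-26 + 0))**2 = (0*(2 + 0 + 0)/(-26))**2 = (0*(-1/26)*2)**2 = 0**2 = 0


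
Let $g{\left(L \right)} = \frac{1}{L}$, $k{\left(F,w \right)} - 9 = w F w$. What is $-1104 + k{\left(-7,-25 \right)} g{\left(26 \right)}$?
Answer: $- \frac{16535}{13} \approx -1271.9$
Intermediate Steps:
$k{\left(F,w \right)} = 9 + F w^{2}$ ($k{\left(F,w \right)} = 9 + w F w = 9 + F w w = 9 + F w^{2}$)
$-1104 + k{\left(-7,-25 \right)} g{\left(26 \right)} = -1104 + \frac{9 - 7 \left(-25\right)^{2}}{26} = -1104 + \left(9 - 4375\right) \frac{1}{26} = -1104 - \frac{2183}{13} = - \frac{16535}{13}$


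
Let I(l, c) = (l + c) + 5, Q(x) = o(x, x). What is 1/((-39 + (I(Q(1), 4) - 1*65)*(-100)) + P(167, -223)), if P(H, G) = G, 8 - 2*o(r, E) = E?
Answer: 1/4988 ≈ 0.00020048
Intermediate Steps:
o(r, E) = 4 - E/2
Q(x) = 4 - x/2
I(l, c) = 5 + c + l (I(l, c) = (c + l) + 5 = 5 + c + l)
1/((-39 + (I(Q(1), 4) - 1*65)*(-100)) + P(167, -223)) = 1/((-39 + ((5 + 4 + (4 - 1/2*1)) - 1*65)*(-100)) - 223) = 1/((-39 + ((5 + 4 + (4 - 1/2)) - 65)*(-100)) - 223) = 1/((-39 + ((5 + 4 + 7/2) - 65)*(-100)) - 223) = 1/((-39 + (25/2 - 65)*(-100)) - 223) = 1/((-39 - 105/2*(-100)) - 223) = 1/((-39 + 5250) - 223) = 1/(5211 - 223) = 1/4988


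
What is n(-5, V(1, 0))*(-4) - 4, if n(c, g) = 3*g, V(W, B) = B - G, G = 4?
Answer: 44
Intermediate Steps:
V(W, B) = -4 + B (V(W, B) = B - 1*4 = B - 4 = -4 + B)
n(-5, V(1, 0))*(-4) - 4 = (3*(-4 + 0))*(-4) - 4 = (3*(-4))*(-4) - 4 = -12*(-4) - 4 = 48 - 4 = 44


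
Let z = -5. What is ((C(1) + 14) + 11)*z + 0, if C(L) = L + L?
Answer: -135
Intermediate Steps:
C(L) = 2*L
((C(1) + 14) + 11)*z + 0 = ((2*1 + 14) + 11)*(-5) + 0 = ((2 + 14) + 11)*(-5) + 0 = (16 + 11)*(-5) + 0 = 27*(-5) + 0 = -135 + 0 = -135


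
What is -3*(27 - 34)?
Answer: 21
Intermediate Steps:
-3*(27 - 34) = -3*(-7) = 21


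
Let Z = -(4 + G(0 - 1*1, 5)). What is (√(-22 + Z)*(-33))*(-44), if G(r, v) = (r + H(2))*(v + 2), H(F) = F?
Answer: 1452*I*√33 ≈ 8341.1*I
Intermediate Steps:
G(r, v) = (2 + r)*(2 + v) (G(r, v) = (r + 2)*(v + 2) = (2 + r)*(2 + v))
Z = -11 (Z = -(4 + (4 + 2*(0 - 1*1) + 2*5 + (0 - 1*1)*5)) = -(4 + (4 + 2*(0 - 1) + 10 + (0 - 1)*5)) = -(4 + (4 + 2*(-1) + 10 - 1*5)) = -(4 + (4 - 2 + 10 - 5)) = -(4 + 7) = -1*11 = -11)
(√(-22 + Z)*(-33))*(-44) = (√(-22 - 11)*(-33))*(-44) = (√(-33)*(-33))*(-44) = ((I*√33)*(-33))*(-44) = -33*I*√33*(-44) = 1452*I*√33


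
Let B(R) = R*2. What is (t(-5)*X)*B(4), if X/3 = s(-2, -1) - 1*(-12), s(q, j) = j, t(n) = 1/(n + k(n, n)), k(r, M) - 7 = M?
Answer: -88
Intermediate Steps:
k(r, M) = 7 + M
B(R) = 2*R
t(n) = 1/(7 + 2*n) (t(n) = 1/(n + (7 + n)) = 1/(7 + 2*n))
X = 33 (X = 3*(-1 - 1*(-12)) = 3*(-1 + 12) = 3*11 = 33)
(t(-5)*X)*B(4) = (33/(7 + 2*(-5)))*(2*4) = (33/(7 - 10))*8 = (33/(-3))*8 = -⅓*33*8 = -11*8 = -88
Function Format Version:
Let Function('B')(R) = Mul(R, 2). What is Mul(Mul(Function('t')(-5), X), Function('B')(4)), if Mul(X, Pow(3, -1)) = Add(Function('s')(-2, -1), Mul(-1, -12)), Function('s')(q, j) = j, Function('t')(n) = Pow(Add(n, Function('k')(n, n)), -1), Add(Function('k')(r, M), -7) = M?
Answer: -88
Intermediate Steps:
Function('k')(r, M) = Add(7, M)
Function('B')(R) = Mul(2, R)
Function('t')(n) = Pow(Add(7, Mul(2, n)), -1) (Function('t')(n) = Pow(Add(n, Add(7, n)), -1) = Pow(Add(7, Mul(2, n)), -1))
X = 33 (X = Mul(3, Add(-1, Mul(-1, -12))) = Mul(3, Add(-1, 12)) = Mul(3, 11) = 33)
Mul(Mul(Function('t')(-5), X), Function('B')(4)) = Mul(Mul(Pow(Add(7, Mul(2, -5)), -1), 33), Mul(2, 4)) = Mul(Mul(Pow(Add(7, -10), -1), 33), 8) = Mul(Mul(Pow(-3, -1), 33), 8) = Mul(Mul(Rational(-1, 3), 33), 8) = Mul(-11, 8) = -88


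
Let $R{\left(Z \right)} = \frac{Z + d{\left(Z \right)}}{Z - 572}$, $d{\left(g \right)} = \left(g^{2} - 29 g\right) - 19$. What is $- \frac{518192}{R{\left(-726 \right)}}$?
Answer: $\frac{672613216}{547385} \approx 1228.8$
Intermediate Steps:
$d{\left(g \right)} = -19 + g^{2} - 29 g$
$R{\left(Z \right)} = \frac{-19 + Z^{2} - 28 Z}{-572 + Z}$ ($R{\left(Z \right)} = \frac{Z - \left(19 - Z^{2} + 29 Z\right)}{Z - 572} = \frac{-19 + Z^{2} - 28 Z}{-572 + Z}$)
$- \frac{518192}{R{\left(-726 \right)}} = - \frac{518192}{\frac{1}{-572 - 726} \left(-19 + \left(-726\right)^{2} - -20328\right)} = - \frac{518192}{\frac{1}{-1298} \left(-19 + 527076 + 20328\right)} = - \frac{518192}{\left(- \frac{1}{1298}\right) 547385} = - \frac{518192}{- \frac{547385}{1298}} = \left(-518192\right) \left(- \frac{1298}{547385}\right) = \frac{672613216}{547385}$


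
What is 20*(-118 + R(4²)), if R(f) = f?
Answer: -2040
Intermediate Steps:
20*(-118 + R(4²)) = 20*(-118 + 4²) = 20*(-118 + 16) = 20*(-102) = -2040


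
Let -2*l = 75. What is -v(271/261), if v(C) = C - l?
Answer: -20117/522 ≈ -38.538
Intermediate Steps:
l = -75/2 (l = -½*75 = -75/2 ≈ -37.500)
v(C) = 75/2 + C (v(C) = C - 1*(-75/2) = C + 75/2 = 75/2 + C)
-v(271/261) = -(75/2 + 271/261) = -1*20117/522 = -20117/522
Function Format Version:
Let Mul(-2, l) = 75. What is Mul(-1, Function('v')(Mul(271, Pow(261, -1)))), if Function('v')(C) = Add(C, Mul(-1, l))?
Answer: Rational(-20117, 522) ≈ -38.538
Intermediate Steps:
l = Rational(-75, 2) (l = Mul(Rational(-1, 2), 75) = Rational(-75, 2) ≈ -37.500)
Function('v')(C) = Add(Rational(75, 2), C) (Function('v')(C) = Add(C, Mul(-1, Rational(-75, 2))) = Add(C, Rational(75, 2)) = Add(Rational(75, 2), C))
Mul(-1, Function('v')(Mul(271, Pow(261, -1)))) = Mul(-1, Add(Rational(75, 2), Mul(271, Pow(261, -1)))) = Mul(-1, Add(Rational(75, 2), Mul(271, Rational(1, 261)))) = Mul(-1, Add(Rational(75, 2), Rational(271, 261))) = Mul(-1, Rational(20117, 522)) = Rational(-20117, 522)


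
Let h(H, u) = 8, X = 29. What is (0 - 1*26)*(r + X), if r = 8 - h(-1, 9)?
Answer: -754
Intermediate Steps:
r = 0 (r = 8 - 1*8 = 8 - 8 = 0)
(0 - 1*26)*(r + X) = (0 - 1*26)*(0 + 29) = (0 - 26)*29 = -26*29 = -754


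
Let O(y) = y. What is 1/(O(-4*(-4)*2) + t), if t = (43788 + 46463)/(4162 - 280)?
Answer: 3882/214475 ≈ 0.018100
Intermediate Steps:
t = 90251/3882 ≈ 23.249
1/(O(-4*(-4)*2) + t) = 1/(-4*(-4)*2 + 90251/3882) = 1/(16*2 + 90251/3882) = 1/(32 + 90251/3882) = 1/(214475/3882) = 3882/214475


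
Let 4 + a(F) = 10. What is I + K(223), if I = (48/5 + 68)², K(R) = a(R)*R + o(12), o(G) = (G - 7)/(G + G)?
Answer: 4415981/600 ≈ 7360.0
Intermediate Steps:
a(F) = 6 (a(F) = -4 + 10 = 6)
o(G) = (-7 + G)/(2*G) (o(G) = (-7 + G)/((2*G)) = (-7 + G)*(1/(2*G)) = (-7 + G)/(2*G))
K(R) = 5/24 + 6*R (K(R) = 6*R + (½)*(-7 + 12)/12 = 6*R + (½)*(1/12)*5 = 6*R + 5/24 = 5/24 + 6*R)
I = 150544/25 (I = (48*(⅕) + 68)² = (48/5 + 68)² = (388/5)² = 150544/25 ≈ 6021.8)
I + K(223) = 150544/25 + (5/24 + 6*223) = 150544/25 + (5/24 + 1338) = 150544/25 + 32117/24 = 4415981/600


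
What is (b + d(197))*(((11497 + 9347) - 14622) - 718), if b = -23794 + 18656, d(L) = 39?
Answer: -28064896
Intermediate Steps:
b = -5138
(b + d(197))*(((11497 + 9347) - 14622) - 718) = (-5138 + 39)*(((11497 + 9347) - 14622) - 718) = -5099*((20844 - 14622) - 718) = -5099*(6222 - 718) = -5099*5504 = -28064896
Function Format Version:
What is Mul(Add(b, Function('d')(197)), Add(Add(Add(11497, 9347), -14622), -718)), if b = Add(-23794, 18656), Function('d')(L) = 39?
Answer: -28064896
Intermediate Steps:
b = -5138
Mul(Add(b, Function('d')(197)), Add(Add(Add(11497, 9347), -14622), -718)) = Mul(Add(-5138, 39), Add(Add(Add(11497, 9347), -14622), -718)) = Mul(-5099, Add(Add(20844, -14622), -718)) = Mul(-5099, Add(6222, -718)) = Mul(-5099, 5504) = -28064896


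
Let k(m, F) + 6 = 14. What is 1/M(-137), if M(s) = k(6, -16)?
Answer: ⅛ ≈ 0.12500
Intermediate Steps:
k(m, F) = 8 (k(m, F) = -6 + 14 = 8)
M(s) = 8
1/M(-137) = 1/8 = ⅛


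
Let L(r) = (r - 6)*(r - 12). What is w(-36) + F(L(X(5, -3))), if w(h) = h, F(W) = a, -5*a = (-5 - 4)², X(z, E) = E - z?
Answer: -261/5 ≈ -52.200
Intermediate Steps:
L(r) = (-12 + r)*(-6 + r) (L(r) = (-6 + r)*(-12 + r) = (-12 + r)*(-6 + r))
a = -81/5 (a = -(-5 - 4)²/5 = -⅕*(-9)² = -⅕*81 = -81/5 ≈ -16.200)
F(W) = -81/5
w(-36) + F(L(X(5, -3))) = -36 - 81/5 = -261/5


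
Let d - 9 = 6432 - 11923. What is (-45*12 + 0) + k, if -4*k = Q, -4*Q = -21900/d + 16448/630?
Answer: -3716957183/6907320 ≈ -538.12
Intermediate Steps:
d = -5482 (d = 9 + (6432 - 11923) = 9 - 5491 = -5482)
Q = -12995617/1726830 (Q = -(-21900/(-5482) + 16448/630)/4 = -(-21900*(-1/5482) + 16448*(1/630))/4 = -(10950/2741 + 8224/315)/4 = -¼*25991234/863415 = -12995617/1726830 ≈ -7.5257)
k = 12995617/6907320 (k = -¼*(-12995617/1726830) = 12995617/6907320 ≈ 1.8814)
(-45*12 + 0) + k = (-45*12 + 0) + 12995617/6907320 = (-540 + 0) + 12995617/6907320 = -540 + 12995617/6907320 = -3716957183/6907320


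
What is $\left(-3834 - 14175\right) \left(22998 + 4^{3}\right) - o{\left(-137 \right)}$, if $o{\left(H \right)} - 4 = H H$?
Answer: $-415342331$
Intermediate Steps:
$o{\left(H \right)} = 4 + H^{2}$ ($o{\left(H \right)} = 4 + H H = 4 + H^{2}$)
$\left(-3834 - 14175\right) \left(22998 + 4^{3}\right) - o{\left(-137 \right)} = \left(-3834 - 14175\right) \left(22998 + 4^{3}\right) - \left(4 + \left(-137\right)^{2}\right) = - 18009 \left(22998 + 64\right) - \left(4 + 18769\right) = \left(-18009\right) 23062 - 18773 = -415323558 - 18773 = -415342331$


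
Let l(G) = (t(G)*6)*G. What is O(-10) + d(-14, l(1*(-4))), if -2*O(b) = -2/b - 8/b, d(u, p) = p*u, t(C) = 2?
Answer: 1343/2 ≈ 671.50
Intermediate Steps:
l(G) = 12*G (l(G) = (2*6)*G = 12*G)
O(b) = 5/b (O(b) = -(-2/b - 8/b)/2 = -(-5)/b = 5/b)
O(-10) + d(-14, l(1*(-4))) = 5/(-10) + (12*(1*(-4)))*(-14) = 5*(-1/10) + (12*(-4))*(-14) = -1/2 - 48*(-14) = -1/2 + 672 = 1343/2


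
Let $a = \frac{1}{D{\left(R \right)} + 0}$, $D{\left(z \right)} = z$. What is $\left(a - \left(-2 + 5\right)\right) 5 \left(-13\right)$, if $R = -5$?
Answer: $208$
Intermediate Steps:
$a = - \frac{1}{5}$ ($a = \frac{1}{-5 + 0} = \frac{1}{-5} = - \frac{1}{5} \approx -0.2$)
$\left(a - \left(-2 + 5\right)\right) 5 \left(-13\right) = \left(- \frac{1}{5} - \left(-2 + 5\right)\right) 5 \left(-13\right) = \left(- \frac{1}{5} - 3\right) 5 \left(-13\right) = \left(- \frac{16}{5}\right) 5 \left(-13\right) = \left(-16\right) \left(-13\right) = 208$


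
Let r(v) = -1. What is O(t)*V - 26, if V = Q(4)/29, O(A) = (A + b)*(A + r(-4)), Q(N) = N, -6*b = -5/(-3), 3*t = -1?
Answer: -20270/783 ≈ -25.888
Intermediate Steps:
t = -⅓ (t = (⅓)*(-1) = -⅓ ≈ -0.33333)
b = -5/18 (b = -(-5)/(6*(-3)) = -(-5)*(-1)/(6*3) = -⅙*5/3 = -5/18 ≈ -0.27778)
O(A) = (-1 + A)*(-5/18 + A) (O(A) = (A - 5/18)*(A - 1) = (-5/18 + A)*(-1 + A) = (-1 + A)*(-5/18 + A))
V = 4/29 ≈ 0.13793
O(t)*V - 26 = (5/18 + (-⅓)² - 23/18*(-⅓))*(4/29) - 26 = (5/18 + ⅑ + 23/54)*(4/29) - 26 = (22/27)*(4/29) - 26 = 88/783 - 26 = -20270/783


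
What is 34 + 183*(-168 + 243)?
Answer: 13759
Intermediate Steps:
34 + 183*(-168 + 243) = 34 + 183*75 = 34 + 13725 = 13759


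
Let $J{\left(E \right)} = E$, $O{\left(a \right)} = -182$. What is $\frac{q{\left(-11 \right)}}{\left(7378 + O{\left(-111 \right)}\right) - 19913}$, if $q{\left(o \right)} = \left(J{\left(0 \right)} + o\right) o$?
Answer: $- \frac{121}{12717} \approx -0.0095148$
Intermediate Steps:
$q{\left(o \right)} = o^{2}$ ($q{\left(o \right)} = \left(0 + o\right) o = o o = o^{2}$)
$\frac{q{\left(-11 \right)}}{\left(7378 + O{\left(-111 \right)}\right) - 19913} = \frac{\left(-11\right)^{2}}{\left(7378 - 182\right) - 19913} = \frac{121}{7196 - 19913} = \frac{121}{-12717} = 121 \left(- \frac{1}{12717}\right) = - \frac{121}{12717}$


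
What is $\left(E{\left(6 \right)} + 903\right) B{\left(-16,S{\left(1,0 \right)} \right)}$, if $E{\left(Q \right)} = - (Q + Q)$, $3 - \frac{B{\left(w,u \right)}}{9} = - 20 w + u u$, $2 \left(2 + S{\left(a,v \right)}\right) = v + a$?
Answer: $- \frac{10240263}{4} \approx -2.5601 \cdot 10^{6}$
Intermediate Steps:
$S{\left(a,v \right)} = -2 + \frac{a}{2} + \frac{v}{2}$ ($S{\left(a,v \right)} = -2 + \frac{v + a}{2} = -2 + \frac{a + v}{2} = -2 + \left(\frac{a}{2} + \frac{v}{2}\right) = -2 + \frac{a}{2} + \frac{v}{2}$)
$B{\left(w,u \right)} = 27 - 9 u^{2} + 180 w$ ($B{\left(w,u \right)} = 27 - 9 \left(- 20 w + u u\right) = 27 - 9 \left(- 20 w + u^{2}\right) = 27 - 9 \left(u^{2} - 20 w\right) = 27 - \left(- 180 w + 9 u^{2}\right) = 27 - 9 u^{2} + 180 w$)
$E{\left(Q \right)} = - 2 Q$
$\left(E{\left(6 \right)} + 903\right) B{\left(-16,S{\left(1,0 \right)} \right)} = \left(\left(-2\right) 6 + 903\right) \left(27 - 9 \left(-2 + \frac{1}{2} \cdot 1 + \frac{1}{2} \cdot 0\right)^{2} + 180 \left(-16\right)\right) = \left(-12 + 903\right) \left(27 - 9 \left(-2 + \frac{1}{2} + 0\right)^{2} - 2880\right) = 891 \left(27 - 9 \left(- \frac{3}{2}\right)^{2} - 2880\right) = 891 \left(27 - \frac{81}{4} - 2880\right) = 891 \left(- \frac{11493}{4}\right) = - \frac{10240263}{4}$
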